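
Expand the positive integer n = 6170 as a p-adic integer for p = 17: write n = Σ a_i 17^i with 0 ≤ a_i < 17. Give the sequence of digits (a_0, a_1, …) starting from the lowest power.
(a_0, a_1, …) = (16, 5, 4, 1)

Repeated division by 17 gives the digits low-to-high: 6170 = 16 + 5·17^1 + 4·17^2 + 1·17^3. Digit sequence: (16, 5, 4, 1).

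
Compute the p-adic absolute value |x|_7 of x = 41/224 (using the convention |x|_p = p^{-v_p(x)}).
|41/224|_7 = 7

Step 1 — compute v_7(x) by factoring powers of 7 out of the numerator and denominator: v_7(41/224) = -1. Step 2 — apply |x|_p = p^{-v_p(x)} = 7^{1} = 7.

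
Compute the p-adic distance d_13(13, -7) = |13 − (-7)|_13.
d_13(13, -7) = 1

Step 1 — x − y = 13 − (-7) = 20. Step 2 — v_13(20) = 0 (factor: 20 = (13^0 · 20); the sign does not affect v_p). Step 3 — |x − y|_13 = 13^{0} = 1.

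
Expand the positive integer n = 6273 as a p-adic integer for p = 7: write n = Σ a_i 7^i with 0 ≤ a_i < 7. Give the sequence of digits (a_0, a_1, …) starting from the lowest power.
(a_0, a_1, …) = (1, 0, 2, 4, 2)

Repeated division by 7 gives the digits low-to-high: 6273 = 1 + 2·7^2 + 4·7^3 + 2·7^4. Digit sequence: (1, 0, 2, 4, 2).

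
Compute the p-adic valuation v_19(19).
v_19(19) = 1

v_19(n) is the largest exponent k such that 19^k divides n. Factor out: 19 = 19^1 · 1. (Sign doesn't affect v_p.) So v_19(19) = 1.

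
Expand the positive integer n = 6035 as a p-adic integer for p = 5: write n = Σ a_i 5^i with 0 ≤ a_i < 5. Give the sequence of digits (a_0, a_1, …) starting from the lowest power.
(a_0, a_1, …) = (0, 2, 1, 3, 4, 1)

Repeated division by 5 gives the digits low-to-high: 6035 = 2·5^1 + 1·5^2 + 3·5^3 + 4·5^4 + 1·5^5. Digit sequence: (0, 2, 1, 3, 4, 1).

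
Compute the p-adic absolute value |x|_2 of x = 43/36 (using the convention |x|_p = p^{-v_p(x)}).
|43/36|_2 = 4

Step 1 — compute v_2(x) by factoring powers of 2 out of the numerator and denominator: v_2(43/36) = -2. Step 2 — apply |x|_p = p^{-v_p(x)} = 2^{2} = 4.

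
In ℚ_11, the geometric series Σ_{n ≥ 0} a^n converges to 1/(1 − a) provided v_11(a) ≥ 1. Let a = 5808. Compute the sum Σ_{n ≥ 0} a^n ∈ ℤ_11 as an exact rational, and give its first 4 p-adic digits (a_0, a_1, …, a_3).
Σ a^n = 1/(1 − a) = -1/5807;  first 4 digits = (1, 0, 4, 4)

v_11(a) = 2 ≥ 1, so the series converges in ℤ_11 to 1/(1 − a) = 1/(1 − 5808) = -1/5807. Expand this rational in ℤ_11: compute digits iteratively via d_i = x_i mod 11, x_{i+1} = (x_i − d_i)/11. The first 4 digits are (1, 0, 4, 4).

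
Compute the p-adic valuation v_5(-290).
v_5(-290) = 1

v_5(n) is the largest exponent k such that 5^k divides n. Factor out: -290 = -5^1 · 58. (Sign doesn't affect v_p.) So v_5(-290) = 1.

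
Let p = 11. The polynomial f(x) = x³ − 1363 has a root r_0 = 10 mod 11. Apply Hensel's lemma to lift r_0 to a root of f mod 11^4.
r_3 = 2793 (mod 14641)

Hensel: r_{i+1} = r_i − f(r_i)/f′(r_i) mod 11^{i+2}, where f′(x) = 3x². Iterate:
  r_0 = 10 (mod 11)
  r_1 = 10 (mod 121)
  r_2 = 131 (mod 1331)
  r_3 = 2793 (mod 14641)
Final: r = 2793 with f(r) ≡ 0 mod 11^4.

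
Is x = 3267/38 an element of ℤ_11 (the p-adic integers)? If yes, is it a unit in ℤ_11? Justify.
x ∈ ℤ_11 but not a unit; v_11(x) = 2 > 0

ℤ_11 = {x ∈ ℚ_11 : v_11(x) ≥ 0} and ℤ_11^× = {x ∈ ℤ_11 : v_11(x) = 0}. Here v_11(3267/38) = v_11(num) − v_11(den) = 2; compare against these criteria.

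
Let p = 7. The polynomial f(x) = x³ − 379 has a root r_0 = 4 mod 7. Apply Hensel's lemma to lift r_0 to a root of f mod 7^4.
r_3 = 1551 (mod 2401)

Hensel: r_{i+1} = r_i − f(r_i)/f′(r_i) mod 7^{i+2}, where f′(x) = 3x². Iterate:
  r_0 = 4 (mod 7)
  r_1 = 32 (mod 49)
  r_2 = 179 (mod 343)
  r_3 = 1551 (mod 2401)
Final: r = 1551 with f(r) ≡ 0 mod 7^4.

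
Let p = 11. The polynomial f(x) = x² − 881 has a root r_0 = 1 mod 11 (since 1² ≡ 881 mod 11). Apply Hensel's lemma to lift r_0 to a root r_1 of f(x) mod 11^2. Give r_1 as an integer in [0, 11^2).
r_1 = 78 (mod 121)

Hensel's recurrence: r_{i+1} = r_i − f(r_i)·(f′(r_i))^{-1} mod 11^{i+2}, with f′(x) = 2x. Iterate:
  r_0 = 1 (mod 11)
  r_1 = 78 (mod 121)
Final: r_1 = 78, and one checks f(r_1) ≡ 0 mod 11^2.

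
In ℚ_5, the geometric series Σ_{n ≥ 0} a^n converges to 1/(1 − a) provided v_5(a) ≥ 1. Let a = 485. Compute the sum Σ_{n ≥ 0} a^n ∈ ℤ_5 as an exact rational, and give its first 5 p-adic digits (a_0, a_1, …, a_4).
Σ a^n = 1/(1 − a) = -1/484;  first 5 digits = (1, 2, 3, 3, 2)

v_5(a) = 1 ≥ 1, so the series converges in ℤ_5 to 1/(1 − a) = 1/(1 − 485) = -1/484. Expand this rational in ℤ_5: compute digits iteratively via d_i = x_i mod 5, x_{i+1} = (x_i − d_i)/5. The first 5 digits are (1, 2, 3, 3, 2).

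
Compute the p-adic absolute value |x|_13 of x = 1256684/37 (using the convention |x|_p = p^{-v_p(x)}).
|1256684/37|_13 = 1/28561

Step 1 — compute v_13(x) by factoring powers of 13 out of the numerator and denominator: v_13(1256684/37) = 4. Step 2 — apply |x|_p = p^{-v_p(x)} = 13^{-4} = 1/28561.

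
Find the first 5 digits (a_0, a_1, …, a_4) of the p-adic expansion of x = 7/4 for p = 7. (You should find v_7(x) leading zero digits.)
(a_0, …, a_4) = (0, 2, 5, 1, 5)

v_7(7/4) = 1, so a_0 = ... = a_0 = 0. Factor out: x = 7^1 · u with u = 1/4 a unit in ℤ_7. Expand u iteratively via a_{v+i} = u_i mod 7, u_{i+1} = (u_i − a_{v+i})/7:
  u_0 = 1/4;  a_1 = 2;  u_1 = (u_0 − 2)/7 = -1/4
  u_1 = -1/4;  a_2 = 5;  u_2 = (u_1 − 5)/7 = -3/4
  u_2 = -3/4;  a_3 = 1;  u_3 = (u_2 − 1)/7 = -1/4
  u_3 = -1/4;  a_4 = 5;  u_4 = (u_3 − 5)/7 = -3/4
Digits: (0, 2, 5, 1, 5).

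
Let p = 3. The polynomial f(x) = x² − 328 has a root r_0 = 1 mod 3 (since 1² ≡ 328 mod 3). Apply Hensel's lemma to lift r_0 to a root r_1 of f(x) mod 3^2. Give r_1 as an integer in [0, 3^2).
r_1 = 7 (mod 9)

Hensel's recurrence: r_{i+1} = r_i − f(r_i)·(f′(r_i))^{-1} mod 3^{i+2}, with f′(x) = 2x. Iterate:
  r_0 = 1 (mod 3)
  r_1 = 7 (mod 9)
Final: r_1 = 7, and one checks f(r_1) ≡ 0 mod 3^2.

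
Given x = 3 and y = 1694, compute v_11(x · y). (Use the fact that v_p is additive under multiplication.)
v_11(5082) = 2

v_p(x) = 0 (factor: 3 = 11^0 · 3); v_p(y) = 2 (factor: 1694 = 11^2 · 14). Additivity: v_p(xy) = v_p(x) + v_p(y) = 0 + 2 = 2. (Direct check: xy = 5082 = 11^2 · (42).)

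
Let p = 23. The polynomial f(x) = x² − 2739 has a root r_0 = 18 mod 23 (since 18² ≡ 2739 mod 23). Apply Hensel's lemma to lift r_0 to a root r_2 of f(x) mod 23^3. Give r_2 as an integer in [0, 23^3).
r_2 = 4802 (mod 12167)

Hensel's recurrence: r_{i+1} = r_i − f(r_i)·(f′(r_i))^{-1} mod 23^{i+2}, with f′(x) = 2x. Iterate:
  r_0 = 18 (mod 23)
  r_1 = 41 (mod 529)
  r_2 = 4802 (mod 12167)
Final: r_2 = 4802, and one checks f(r_2) ≡ 0 mod 23^3.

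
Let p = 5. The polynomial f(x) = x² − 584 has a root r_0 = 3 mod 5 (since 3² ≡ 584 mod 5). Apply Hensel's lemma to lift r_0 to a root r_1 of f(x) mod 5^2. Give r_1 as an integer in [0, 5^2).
r_1 = 3 (mod 25)

Hensel's recurrence: r_{i+1} = r_i − f(r_i)·(f′(r_i))^{-1} mod 5^{i+2}, with f′(x) = 2x. Iterate:
  r_0 = 3 (mod 5)
  r_1 = 3 (mod 25)
Final: r_1 = 3, and one checks f(r_1) ≡ 0 mod 5^2.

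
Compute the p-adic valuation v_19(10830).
v_19(10830) = 2

v_19(n) is the largest exponent k such that 19^k divides n. Factor out: 10830 = 19^2 · 30. (Sign doesn't affect v_p.) So v_19(10830) = 2.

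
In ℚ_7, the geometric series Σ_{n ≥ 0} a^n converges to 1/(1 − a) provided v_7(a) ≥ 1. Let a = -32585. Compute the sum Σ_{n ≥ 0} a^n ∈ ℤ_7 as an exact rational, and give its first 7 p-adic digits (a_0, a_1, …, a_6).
Σ a^n = 1/(1 − a) = 1/32586;  first 7 digits = (1, 0, 0, 3, 0, 5, 1)

v_7(a) = 3 ≥ 1, so the series converges in ℤ_7 to 1/(1 − a) = 1/(1 − (-32585)) = 1/32586. Expand this rational in ℤ_7: compute digits iteratively via d_i = x_i mod 7, x_{i+1} = (x_i − d_i)/7. The first 7 digits are (1, 0, 0, 3, 0, 5, 1).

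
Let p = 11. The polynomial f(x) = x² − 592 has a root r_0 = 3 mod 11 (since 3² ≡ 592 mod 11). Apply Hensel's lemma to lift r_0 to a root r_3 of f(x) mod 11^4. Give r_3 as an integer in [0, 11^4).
r_3 = 4436 (mod 14641)

Hensel's recurrence: r_{i+1} = r_i − f(r_i)·(f′(r_i))^{-1} mod 11^{i+2}, with f′(x) = 2x. Iterate:
  r_0 = 3 (mod 11)
  r_1 = 80 (mod 121)
  r_2 = 443 (mod 1331)
  r_3 = 4436 (mod 14641)
Final: r_3 = 4436, and one checks f(r_3) ≡ 0 mod 11^4.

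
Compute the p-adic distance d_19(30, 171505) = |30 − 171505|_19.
d_19(30, 171505) = 1/6859

Step 1 — x − y = 30 − 171505 = -171475. Step 2 — v_19(-171475) = 3 (factor: -171475 = −(19^3 · 25); the sign does not affect v_p). Step 3 — |x − y|_19 = 19^{-3} = 1/6859.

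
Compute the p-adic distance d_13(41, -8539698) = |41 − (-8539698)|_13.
d_13(41, -8539698) = 1/371293

Step 1 — x − y = 41 − (-8539698) = 8539739. Step 2 — v_13(8539739) = 5 (factor: 8539739 = (13^5 · 23); the sign does not affect v_p). Step 3 — |x − y|_13 = 13^{-5} = 1/371293.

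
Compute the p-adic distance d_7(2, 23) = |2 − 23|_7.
d_7(2, 23) = 1/7

Step 1 — x − y = 2 − 23 = -21. Step 2 — v_7(-21) = 1 (factor: -21 = −(7^1 · 3); the sign does not affect v_p). Step 3 — |x − y|_7 = 7^{-1} = 1/7.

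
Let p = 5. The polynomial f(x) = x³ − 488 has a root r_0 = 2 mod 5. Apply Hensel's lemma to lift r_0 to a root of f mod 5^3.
r_2 = 117 (mod 125)

Hensel: r_{i+1} = r_i − f(r_i)/f′(r_i) mod 5^{i+2}, where f′(x) = 3x². Iterate:
  r_0 = 2 (mod 5)
  r_1 = 17 (mod 25)
  r_2 = 117 (mod 125)
Final: r = 117 with f(r) ≡ 0 mod 5^3.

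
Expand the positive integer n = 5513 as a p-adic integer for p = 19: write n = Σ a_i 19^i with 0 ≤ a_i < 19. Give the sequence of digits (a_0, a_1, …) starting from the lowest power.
(a_0, a_1, …) = (3, 5, 15)

Repeated division by 19 gives the digits low-to-high: 5513 = 3 + 5·19^1 + 15·19^2. Digit sequence: (3, 5, 15).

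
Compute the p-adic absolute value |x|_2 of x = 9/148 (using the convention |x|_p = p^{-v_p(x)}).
|9/148|_2 = 4

Step 1 — compute v_2(x) by factoring powers of 2 out of the numerator and denominator: v_2(9/148) = -2. Step 2 — apply |x|_p = p^{-v_p(x)} = 2^{2} = 4.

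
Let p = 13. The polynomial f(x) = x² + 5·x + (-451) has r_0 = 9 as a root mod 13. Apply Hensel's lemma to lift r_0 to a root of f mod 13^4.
r_3 = 28180 (mod 28561)

Hensel: r_{i+1} = r_i − f(r_i)·(f′(r_i))^{-1} mod 13^{i+2}, f′(x) = 2x + 5. Iterate:
  r_0 = 9 (mod 13)
  r_1 = 126 (mod 169)
  r_2 = 1816 (mod 2197)
  r_3 = 28180 (mod 28561)
Final: r = 28180 satisfies f(r) ≡ 0 mod 13^4.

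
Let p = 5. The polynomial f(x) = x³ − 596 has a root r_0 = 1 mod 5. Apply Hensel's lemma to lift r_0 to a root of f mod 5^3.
r_2 = 16 (mod 125)

Hensel: r_{i+1} = r_i − f(r_i)/f′(r_i) mod 5^{i+2}, where f′(x) = 3x². Iterate:
  r_0 = 1 (mod 5)
  r_1 = 16 (mod 25)
  r_2 = 16 (mod 125)
Final: r = 16 with f(r) ≡ 0 mod 5^3.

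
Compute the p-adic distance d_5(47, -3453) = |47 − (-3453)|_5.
d_5(47, -3453) = 1/125

Step 1 — x − y = 47 − (-3453) = 3500. Step 2 — v_5(3500) = 3 (factor: 3500 = (5^3 · 28); the sign does not affect v_p). Step 3 — |x − y|_5 = 5^{-3} = 1/125.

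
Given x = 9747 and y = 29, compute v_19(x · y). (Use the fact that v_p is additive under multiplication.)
v_19(282663) = 2

v_p(x) = 2 (factor: 9747 = 19^2 · 27); v_p(y) = 0 (factor: 29 = 19^0 · 29). Additivity: v_p(xy) = v_p(x) + v_p(y) = 2 + 0 = 2. (Direct check: xy = 282663 = 19^2 · (783).)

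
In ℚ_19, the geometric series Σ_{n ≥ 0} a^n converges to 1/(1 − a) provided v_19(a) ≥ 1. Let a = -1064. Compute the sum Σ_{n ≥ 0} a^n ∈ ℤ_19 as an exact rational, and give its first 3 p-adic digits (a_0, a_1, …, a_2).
Σ a^n = 1/(1 − a) = 1/1065;  first 3 digits = (1, 1, 17)

v_19(a) = 1 ≥ 1, so the series converges in ℤ_19 to 1/(1 − a) = 1/(1 − (-1064)) = 1/1065. Expand this rational in ℤ_19: compute digits iteratively via d_i = x_i mod 19, x_{i+1} = (x_i − d_i)/19. The first 3 digits are (1, 1, 17).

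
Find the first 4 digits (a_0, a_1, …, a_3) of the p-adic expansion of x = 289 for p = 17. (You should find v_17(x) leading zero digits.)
(a_0, …, a_3) = (0, 0, 1, 0)

v_17(289) = 2, so a_0 = ... = a_1 = 0. Factor out: x = 17^2 · u with u = 1 a unit in ℤ_17. Expand u iteratively via a_{v+i} = u_i mod 17, u_{i+1} = (u_i − a_{v+i})/17:
  u_0 = 1;  a_2 = 1;  u_1 = (u_0 − 1)/17 = 0
  u_1 = 0;  a_3 = 0;  u_2 = (u_1 − 0)/17 = 0
Digits: (0, 0, 1, 0).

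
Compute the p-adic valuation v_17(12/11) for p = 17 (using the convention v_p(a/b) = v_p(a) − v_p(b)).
v_17(12/11) = 0

Factor powers of 17 from the numerator and denominator of the reduced fraction: 12 = 17^0 · 12 and 11 = 17^0 · 11. Apply v_p(a/b) = v_p(a) − v_p(b): v_17(12/11) = 0 − 0 = 0.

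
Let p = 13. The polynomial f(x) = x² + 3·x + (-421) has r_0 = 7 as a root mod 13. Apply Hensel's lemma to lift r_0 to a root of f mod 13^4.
r_3 = 10277 (mod 28561)

Hensel: r_{i+1} = r_i − f(r_i)·(f′(r_i))^{-1} mod 13^{i+2}, f′(x) = 2x + 3. Iterate:
  r_0 = 7 (mod 13)
  r_1 = 137 (mod 169)
  r_2 = 1489 (mod 2197)
  r_3 = 10277 (mod 28561)
Final: r = 10277 satisfies f(r) ≡ 0 mod 13^4.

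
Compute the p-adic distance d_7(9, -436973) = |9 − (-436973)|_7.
d_7(9, -436973) = 1/16807

Step 1 — x − y = 9 − (-436973) = 436982. Step 2 — v_7(436982) = 5 (factor: 436982 = (7^5 · 26); the sign does not affect v_p). Step 3 — |x − y|_7 = 7^{-5} = 1/16807.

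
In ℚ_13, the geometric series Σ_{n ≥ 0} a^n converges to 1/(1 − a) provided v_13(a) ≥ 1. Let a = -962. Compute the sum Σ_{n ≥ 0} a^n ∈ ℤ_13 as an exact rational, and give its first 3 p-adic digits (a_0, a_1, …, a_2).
Σ a^n = 1/(1 − a) = 1/963;  first 3 digits = (1, 4, 10)

v_13(a) = 1 ≥ 1, so the series converges in ℤ_13 to 1/(1 − a) = 1/(1 − (-962)) = 1/963. Expand this rational in ℤ_13: compute digits iteratively via d_i = x_i mod 13, x_{i+1} = (x_i − d_i)/13. The first 3 digits are (1, 4, 10).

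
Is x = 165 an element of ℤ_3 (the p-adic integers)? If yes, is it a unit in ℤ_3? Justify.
x ∈ ℤ_3 but not a unit; v_3(x) = 1 > 0

ℤ_3 = {x ∈ ℚ_3 : v_3(x) ≥ 0} and ℤ_3^× = {x ∈ ℤ_3 : v_3(x) = 0}. Here v_3(165) = v_3(num) − v_3(den) = 1; compare against these criteria.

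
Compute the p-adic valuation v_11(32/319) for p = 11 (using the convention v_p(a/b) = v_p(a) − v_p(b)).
v_11(32/319) = -1

Factor powers of 11 from the numerator and denominator of the reduced fraction: 32 = 11^0 · 32 and 319 = 11^1 · 29. Apply v_p(a/b) = v_p(a) − v_p(b): v_11(32/319) = 0 − 1 = -1.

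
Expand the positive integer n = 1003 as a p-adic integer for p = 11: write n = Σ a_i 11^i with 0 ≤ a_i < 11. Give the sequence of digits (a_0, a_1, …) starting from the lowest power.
(a_0, a_1, …) = (2, 3, 8)

Repeated division by 11 gives the digits low-to-high: 1003 = 2 + 3·11^1 + 8·11^2. Digit sequence: (2, 3, 8).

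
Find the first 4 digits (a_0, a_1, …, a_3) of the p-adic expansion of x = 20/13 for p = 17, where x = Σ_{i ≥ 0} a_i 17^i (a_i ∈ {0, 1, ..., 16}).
(a_0, …, a_3) = (12, 2, 9, 6)

v_17(20/13) = 0 (numerator and denominator both coprime to 17), so x ∈ ℤ_17^×. Compute digits iteratively via a_i = x_i mod 17, x_{i+1} = (x_i − a_i)/17, with x_0 = x:
  x_0 = 20/13;  a_0 = 12;  x_1 = (x_0 − 12)/17 = -8/13
  x_1 = -8/13;  a_1 = 2;  x_2 = (x_1 − 2)/17 = -2/13
  x_2 = -2/13;  a_2 = 9;  x_3 = (x_2 − 9)/17 = -7/13
  x_3 = -7/13;  a_3 = 6;  x_4 = (x_3 − 6)/17 = -5/13
Digits: (12, 2, 9, 6).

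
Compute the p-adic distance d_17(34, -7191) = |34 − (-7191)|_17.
d_17(34, -7191) = 1/289

Step 1 — x − y = 34 − (-7191) = 7225. Step 2 — v_17(7225) = 2 (factor: 7225 = (17^2 · 25); the sign does not affect v_p). Step 3 — |x − y|_17 = 17^{-2} = 1/289.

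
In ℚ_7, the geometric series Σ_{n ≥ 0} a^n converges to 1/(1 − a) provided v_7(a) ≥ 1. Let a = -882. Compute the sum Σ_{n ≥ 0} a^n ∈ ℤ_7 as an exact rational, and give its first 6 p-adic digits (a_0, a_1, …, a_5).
Σ a^n = 1/(1 − a) = 1/883;  first 6 digits = (1, 0, 3, 4, 1, 4)

v_7(a) = 2 ≥ 1, so the series converges in ℤ_7 to 1/(1 − a) = 1/(1 − (-882)) = 1/883. Expand this rational in ℤ_7: compute digits iteratively via d_i = x_i mod 7, x_{i+1} = (x_i − d_i)/7. The first 6 digits are (1, 0, 3, 4, 1, 4).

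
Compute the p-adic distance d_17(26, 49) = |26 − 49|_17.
d_17(26, 49) = 1

Step 1 — x − y = 26 − 49 = -23. Step 2 — v_17(-23) = 0 (factor: -23 = −(17^0 · 23); the sign does not affect v_p). Step 3 — |x − y|_17 = 17^{0} = 1.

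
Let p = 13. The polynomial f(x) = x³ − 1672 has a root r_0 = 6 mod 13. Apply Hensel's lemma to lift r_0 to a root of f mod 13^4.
r_3 = 14228 (mod 28561)

Hensel: r_{i+1} = r_i − f(r_i)/f′(r_i) mod 13^{i+2}, where f′(x) = 3x². Iterate:
  r_0 = 6 (mod 13)
  r_1 = 32 (mod 169)
  r_2 = 1046 (mod 2197)
  r_3 = 14228 (mod 28561)
Final: r = 14228 with f(r) ≡ 0 mod 13^4.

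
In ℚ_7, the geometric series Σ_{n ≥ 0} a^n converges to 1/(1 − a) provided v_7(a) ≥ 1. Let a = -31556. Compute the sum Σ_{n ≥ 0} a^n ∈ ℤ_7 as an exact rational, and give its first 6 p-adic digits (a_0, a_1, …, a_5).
Σ a^n = 1/(1 − a) = 1/31557;  first 6 digits = (1, 0, 0, 6, 0, 5)

v_7(a) = 3 ≥ 1, so the series converges in ℤ_7 to 1/(1 − a) = 1/(1 − (-31556)) = 1/31557. Expand this rational in ℤ_7: compute digits iteratively via d_i = x_i mod 7, x_{i+1} = (x_i − d_i)/7. The first 6 digits are (1, 0, 0, 6, 0, 5).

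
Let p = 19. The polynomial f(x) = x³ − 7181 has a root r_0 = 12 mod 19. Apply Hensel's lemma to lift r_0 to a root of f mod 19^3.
r_2 = 3831 (mod 6859)

Hensel: r_{i+1} = r_i − f(r_i)/f′(r_i) mod 19^{i+2}, where f′(x) = 3x². Iterate:
  r_0 = 12 (mod 19)
  r_1 = 221 (mod 361)
  r_2 = 3831 (mod 6859)
Final: r = 3831 with f(r) ≡ 0 mod 19^3.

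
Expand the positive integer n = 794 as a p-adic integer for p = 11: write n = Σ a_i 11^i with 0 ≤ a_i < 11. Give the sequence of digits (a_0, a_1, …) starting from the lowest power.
(a_0, a_1, …) = (2, 6, 6)

Repeated division by 11 gives the digits low-to-high: 794 = 2 + 6·11^1 + 6·11^2. Digit sequence: (2, 6, 6).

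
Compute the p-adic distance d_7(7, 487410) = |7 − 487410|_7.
d_7(7, 487410) = 1/16807

Step 1 — x − y = 7 − 487410 = -487403. Step 2 — v_7(-487403) = 5 (factor: -487403 = −(7^5 · 29); the sign does not affect v_p). Step 3 — |x − y|_7 = 7^{-5} = 1/16807.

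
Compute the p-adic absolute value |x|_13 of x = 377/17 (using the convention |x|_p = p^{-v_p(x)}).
|377/17|_13 = 1/13

Step 1 — compute v_13(x) by factoring powers of 13 out of the numerator and denominator: v_13(377/17) = 1. Step 2 — apply |x|_p = p^{-v_p(x)} = 13^{-1} = 1/13.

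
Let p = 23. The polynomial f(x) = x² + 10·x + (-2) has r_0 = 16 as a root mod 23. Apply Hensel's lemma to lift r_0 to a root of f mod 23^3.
r_2 = 7790 (mod 12167)

Hensel: r_{i+1} = r_i − f(r_i)·(f′(r_i))^{-1} mod 23^{i+2}, f′(x) = 2x + 10. Iterate:
  r_0 = 16 (mod 23)
  r_1 = 384 (mod 529)
  r_2 = 7790 (mod 12167)
Final: r = 7790 satisfies f(r) ≡ 0 mod 23^3.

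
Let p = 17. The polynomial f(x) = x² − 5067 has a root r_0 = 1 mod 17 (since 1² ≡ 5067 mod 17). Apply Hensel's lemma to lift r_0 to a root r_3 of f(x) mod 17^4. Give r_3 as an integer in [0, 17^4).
r_3 = 19874 (mod 83521)

Hensel's recurrence: r_{i+1} = r_i − f(r_i)·(f′(r_i))^{-1} mod 17^{i+2}, with f′(x) = 2x. Iterate:
  r_0 = 1 (mod 17)
  r_1 = 222 (mod 289)
  r_2 = 222 (mod 4913)
  r_3 = 19874 (mod 83521)
Final: r_3 = 19874, and one checks f(r_3) ≡ 0 mod 17^4.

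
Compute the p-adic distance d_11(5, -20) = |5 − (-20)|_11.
d_11(5, -20) = 1

Step 1 — x − y = 5 − (-20) = 25. Step 2 — v_11(25) = 0 (factor: 25 = (11^0 · 25); the sign does not affect v_p). Step 3 — |x − y|_11 = 11^{0} = 1.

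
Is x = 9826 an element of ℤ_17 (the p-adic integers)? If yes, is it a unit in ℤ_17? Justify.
x ∈ ℤ_17 but not a unit; v_17(x) = 3 > 0

ℤ_17 = {x ∈ ℚ_17 : v_17(x) ≥ 0} and ℤ_17^× = {x ∈ ℤ_17 : v_17(x) = 0}. Here v_17(9826) = v_17(num) − v_17(den) = 3; compare against these criteria.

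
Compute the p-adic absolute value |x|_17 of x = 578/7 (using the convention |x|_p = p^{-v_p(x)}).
|578/7|_17 = 1/289

Step 1 — compute v_17(x) by factoring powers of 17 out of the numerator and denominator: v_17(578/7) = 2. Step 2 — apply |x|_p = p^{-v_p(x)} = 17^{-2} = 1/289.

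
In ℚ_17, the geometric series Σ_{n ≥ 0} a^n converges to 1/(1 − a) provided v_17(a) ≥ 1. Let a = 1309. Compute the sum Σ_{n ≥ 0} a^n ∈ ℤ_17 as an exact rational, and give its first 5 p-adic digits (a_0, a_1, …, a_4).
Σ a^n = 1/(1 − a) = -1/1308;  first 5 digits = (1, 9, 0, 7, 14)

v_17(a) = 1 ≥ 1, so the series converges in ℤ_17 to 1/(1 − a) = 1/(1 − 1309) = -1/1308. Expand this rational in ℤ_17: compute digits iteratively via d_i = x_i mod 17, x_{i+1} = (x_i − d_i)/17. The first 5 digits are (1, 9, 0, 7, 14).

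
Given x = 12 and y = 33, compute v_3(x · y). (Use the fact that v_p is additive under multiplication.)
v_3(396) = 2

v_p(x) = 1 (factor: 12 = 3^1 · 4); v_p(y) = 1 (factor: 33 = 3^1 · 11). Additivity: v_p(xy) = v_p(x) + v_p(y) = 1 + 1 = 2. (Direct check: xy = 396 = 3^2 · (44).)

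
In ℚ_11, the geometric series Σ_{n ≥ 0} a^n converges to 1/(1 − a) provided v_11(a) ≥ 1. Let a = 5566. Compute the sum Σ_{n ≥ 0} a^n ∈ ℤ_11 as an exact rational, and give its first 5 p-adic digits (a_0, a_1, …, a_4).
Σ a^n = 1/(1 − a) = -1/5565;  first 5 digits = (1, 0, 2, 4, 4)

v_11(a) = 2 ≥ 1, so the series converges in ℤ_11 to 1/(1 − a) = 1/(1 − 5566) = -1/5565. Expand this rational in ℤ_11: compute digits iteratively via d_i = x_i mod 11, x_{i+1} = (x_i − d_i)/11. The first 5 digits are (1, 0, 2, 4, 4).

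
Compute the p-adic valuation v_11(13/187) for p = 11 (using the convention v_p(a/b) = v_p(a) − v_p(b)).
v_11(13/187) = -1

Factor powers of 11 from the numerator and denominator of the reduced fraction: 13 = 11^0 · 13 and 187 = 11^1 · 17. Apply v_p(a/b) = v_p(a) − v_p(b): v_11(13/187) = 0 − 1 = -1.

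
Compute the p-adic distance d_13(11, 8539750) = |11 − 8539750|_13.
d_13(11, 8539750) = 1/371293

Step 1 — x − y = 11 − 8539750 = -8539739. Step 2 — v_13(-8539739) = 5 (factor: -8539739 = −(13^5 · 23); the sign does not affect v_p). Step 3 — |x − y|_13 = 13^{-5} = 1/371293.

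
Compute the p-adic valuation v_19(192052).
v_19(192052) = 3

v_19(n) is the largest exponent k such that 19^k divides n. Factor out: 192052 = 19^3 · 28. (Sign doesn't affect v_p.) So v_19(192052) = 3.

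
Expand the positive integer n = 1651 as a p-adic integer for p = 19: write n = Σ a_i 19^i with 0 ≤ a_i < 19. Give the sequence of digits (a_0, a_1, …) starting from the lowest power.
(a_0, a_1, …) = (17, 10, 4)

Repeated division by 19 gives the digits low-to-high: 1651 = 17 + 10·19^1 + 4·19^2. Digit sequence: (17, 10, 4).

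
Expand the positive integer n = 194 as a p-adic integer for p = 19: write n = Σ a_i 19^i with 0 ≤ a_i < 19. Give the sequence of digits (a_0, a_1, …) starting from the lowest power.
(a_0, a_1, …) = (4, 10)

Repeated division by 19 gives the digits low-to-high: 194 = 4 + 10·19^1. Digit sequence: (4, 10).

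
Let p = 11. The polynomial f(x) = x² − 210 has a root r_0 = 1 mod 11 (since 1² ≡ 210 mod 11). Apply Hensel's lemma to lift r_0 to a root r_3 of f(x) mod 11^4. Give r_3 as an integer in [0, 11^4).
r_3 = 2465 (mod 14641)

Hensel's recurrence: r_{i+1} = r_i − f(r_i)·(f′(r_i))^{-1} mod 11^{i+2}, with f′(x) = 2x. Iterate:
  r_0 = 1 (mod 11)
  r_1 = 45 (mod 121)
  r_2 = 1134 (mod 1331)
  r_3 = 2465 (mod 14641)
Final: r_3 = 2465, and one checks f(r_3) ≡ 0 mod 11^4.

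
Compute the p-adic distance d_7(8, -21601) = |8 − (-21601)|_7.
d_7(8, -21601) = 1/2401

Step 1 — x − y = 8 − (-21601) = 21609. Step 2 — v_7(21609) = 4 (factor: 21609 = (7^4 · 9); the sign does not affect v_p). Step 3 — |x − y|_7 = 7^{-4} = 1/2401.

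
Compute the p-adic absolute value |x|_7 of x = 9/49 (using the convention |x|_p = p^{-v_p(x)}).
|9/49|_7 = 49

Step 1 — compute v_7(x) by factoring powers of 7 out of the numerator and denominator: v_7(9/49) = -2. Step 2 — apply |x|_p = p^{-v_p(x)} = 7^{2} = 49.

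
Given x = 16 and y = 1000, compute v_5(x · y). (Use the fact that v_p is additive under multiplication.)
v_5(16000) = 3

v_p(x) = 0 (factor: 16 = 5^0 · 16); v_p(y) = 3 (factor: 1000 = 5^3 · 8). Additivity: v_p(xy) = v_p(x) + v_p(y) = 0 + 3 = 3. (Direct check: xy = 16000 = 5^3 · (128).)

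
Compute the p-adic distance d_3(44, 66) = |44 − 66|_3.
d_3(44, 66) = 1

Step 1 — x − y = 44 − 66 = -22. Step 2 — v_3(-22) = 0 (factor: -22 = −(3^0 · 22); the sign does not affect v_p). Step 3 — |x − y|_3 = 3^{0} = 1.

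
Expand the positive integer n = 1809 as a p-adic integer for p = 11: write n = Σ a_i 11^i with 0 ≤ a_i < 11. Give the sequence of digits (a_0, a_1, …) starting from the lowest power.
(a_0, a_1, …) = (5, 10, 3, 1)

Repeated division by 11 gives the digits low-to-high: 1809 = 5 + 10·11^1 + 3·11^2 + 1·11^3. Digit sequence: (5, 10, 3, 1).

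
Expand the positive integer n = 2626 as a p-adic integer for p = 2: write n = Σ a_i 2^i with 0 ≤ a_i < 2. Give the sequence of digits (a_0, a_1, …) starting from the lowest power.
(a_0, a_1, …) = (0, 1, 0, 0, 0, 0, 1, 0, 0, 1, 0, 1)

Repeated division by 2 gives the digits low-to-high: 2626 = 1·2^1 + 1·2^6 + 1·2^9 + 1·2^11. Digit sequence: (0, 1, 0, 0, 0, 0, 1, 0, 0, 1, 0, 1).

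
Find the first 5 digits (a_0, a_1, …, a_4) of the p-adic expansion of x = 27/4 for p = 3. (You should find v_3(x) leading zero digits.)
(a_0, …, a_4) = (0, 0, 0, 1, 2)

v_3(27/4) = 3, so a_0 = ... = a_2 = 0. Factor out: x = 3^3 · u with u = 1/4 a unit in ℤ_3. Expand u iteratively via a_{v+i} = u_i mod 3, u_{i+1} = (u_i − a_{v+i})/3:
  u_0 = 1/4;  a_3 = 1;  u_1 = (u_0 − 1)/3 = -1/4
  u_1 = -1/4;  a_4 = 2;  u_2 = (u_1 − 2)/3 = -3/4
Digits: (0, 0, 0, 1, 2).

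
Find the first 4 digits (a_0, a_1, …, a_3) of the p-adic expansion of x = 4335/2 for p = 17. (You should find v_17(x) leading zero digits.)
(a_0, …, a_3) = (0, 0, 16, 8)

v_17(4335/2) = 2, so a_0 = ... = a_1 = 0. Factor out: x = 17^2 · u with u = 15/2 a unit in ℤ_17. Expand u iteratively via a_{v+i} = u_i mod 17, u_{i+1} = (u_i − a_{v+i})/17:
  u_0 = 15/2;  a_2 = 16;  u_1 = (u_0 − 16)/17 = -1/2
  u_1 = -1/2;  a_3 = 8;  u_2 = (u_1 − 8)/17 = -1/2
Digits: (0, 0, 16, 8).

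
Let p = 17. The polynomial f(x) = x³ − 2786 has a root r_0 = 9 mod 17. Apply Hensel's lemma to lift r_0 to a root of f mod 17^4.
r_3 = 71341 (mod 83521)

Hensel: r_{i+1} = r_i − f(r_i)/f′(r_i) mod 17^{i+2}, where f′(x) = 3x². Iterate:
  r_0 = 9 (mod 17)
  r_1 = 247 (mod 289)
  r_2 = 2559 (mod 4913)
  r_3 = 71341 (mod 83521)
Final: r = 71341 with f(r) ≡ 0 mod 17^4.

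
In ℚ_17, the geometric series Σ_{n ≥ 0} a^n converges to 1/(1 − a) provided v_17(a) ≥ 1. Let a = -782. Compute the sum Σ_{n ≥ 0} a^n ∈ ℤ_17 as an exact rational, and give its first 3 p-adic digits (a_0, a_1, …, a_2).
Σ a^n = 1/(1 − a) = 1/783;  first 3 digits = (1, 5, 5)

v_17(a) = 1 ≥ 1, so the series converges in ℤ_17 to 1/(1 − a) = 1/(1 − (-782)) = 1/783. Expand this rational in ℤ_17: compute digits iteratively via d_i = x_i mod 17, x_{i+1} = (x_i − d_i)/17. The first 3 digits are (1, 5, 5).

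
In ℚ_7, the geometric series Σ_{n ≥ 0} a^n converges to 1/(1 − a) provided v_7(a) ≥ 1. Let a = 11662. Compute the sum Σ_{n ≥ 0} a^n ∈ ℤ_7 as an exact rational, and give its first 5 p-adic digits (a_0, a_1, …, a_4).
Σ a^n = 1/(1 − a) = -1/11661;  first 5 digits = (1, 0, 0, 6, 4)

v_7(a) = 3 ≥ 1, so the series converges in ℤ_7 to 1/(1 − a) = 1/(1 − 11662) = -1/11661. Expand this rational in ℤ_7: compute digits iteratively via d_i = x_i mod 7, x_{i+1} = (x_i − d_i)/7. The first 5 digits are (1, 0, 0, 6, 4).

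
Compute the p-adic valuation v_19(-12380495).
v_19(-12380495) = 5

v_19(n) is the largest exponent k such that 19^k divides n. Factor out: -12380495 = -19^5 · 5. (Sign doesn't affect v_p.) So v_19(-12380495) = 5.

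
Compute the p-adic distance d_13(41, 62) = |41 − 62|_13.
d_13(41, 62) = 1

Step 1 — x − y = 41 − 62 = -21. Step 2 — v_13(-21) = 0 (factor: -21 = −(13^0 · 21); the sign does not affect v_p). Step 3 — |x − y|_13 = 13^{0} = 1.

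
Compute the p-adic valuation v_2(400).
v_2(400) = 4

v_2(n) is the largest exponent k such that 2^k divides n. Factor out: 400 = 2^4 · 25. (Sign doesn't affect v_p.) So v_2(400) = 4.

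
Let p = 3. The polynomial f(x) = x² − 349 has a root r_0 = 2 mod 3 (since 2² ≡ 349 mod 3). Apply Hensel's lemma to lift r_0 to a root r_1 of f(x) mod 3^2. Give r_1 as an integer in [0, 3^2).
r_1 = 5 (mod 9)

Hensel's recurrence: r_{i+1} = r_i − f(r_i)·(f′(r_i))^{-1} mod 3^{i+2}, with f′(x) = 2x. Iterate:
  r_0 = 2 (mod 3)
  r_1 = 5 (mod 9)
Final: r_1 = 5, and one checks f(r_1) ≡ 0 mod 3^2.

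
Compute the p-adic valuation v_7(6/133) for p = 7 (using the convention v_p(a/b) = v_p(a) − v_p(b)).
v_7(6/133) = -1

Factor powers of 7 from the numerator and denominator of the reduced fraction: 6 = 7^0 · 6 and 133 = 7^1 · 19. Apply v_p(a/b) = v_p(a) − v_p(b): v_7(6/133) = 0 − 1 = -1.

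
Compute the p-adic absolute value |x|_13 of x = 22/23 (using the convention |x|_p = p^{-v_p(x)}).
|22/23|_13 = 1

Step 1 — compute v_13(x) by factoring powers of 13 out of the numerator and denominator: v_13(22/23) = 0. Step 2 — apply |x|_p = p^{-v_p(x)} = 13^{0} = 1.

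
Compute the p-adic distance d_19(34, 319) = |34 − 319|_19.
d_19(34, 319) = 1/19

Step 1 — x − y = 34 − 319 = -285. Step 2 — v_19(-285) = 1 (factor: -285 = −(19^1 · 15); the sign does not affect v_p). Step 3 — |x − y|_19 = 19^{-1} = 1/19.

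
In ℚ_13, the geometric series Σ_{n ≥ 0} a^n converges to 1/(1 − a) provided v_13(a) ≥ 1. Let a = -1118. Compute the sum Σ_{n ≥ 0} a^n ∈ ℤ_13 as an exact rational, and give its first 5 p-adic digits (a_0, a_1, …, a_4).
Σ a^n = 1/(1 − a) = 1/1119;  first 5 digits = (1, 5, 5, 4, 10)

v_13(a) = 1 ≥ 1, so the series converges in ℤ_13 to 1/(1 − a) = 1/(1 − (-1118)) = 1/1119. Expand this rational in ℤ_13: compute digits iteratively via d_i = x_i mod 13, x_{i+1} = (x_i − d_i)/13. The first 5 digits are (1, 5, 5, 4, 10).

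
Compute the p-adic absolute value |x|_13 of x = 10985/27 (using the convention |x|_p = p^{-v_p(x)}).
|10985/27|_13 = 1/2197

Step 1 — compute v_13(x) by factoring powers of 13 out of the numerator and denominator: v_13(10985/27) = 3. Step 2 — apply |x|_p = p^{-v_p(x)} = 13^{-3} = 1/2197.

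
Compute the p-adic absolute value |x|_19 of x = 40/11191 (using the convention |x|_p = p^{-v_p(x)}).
|40/11191|_19 = 361

Step 1 — compute v_19(x) by factoring powers of 19 out of the numerator and denominator: v_19(40/11191) = -2. Step 2 — apply |x|_p = p^{-v_p(x)} = 19^{2} = 361.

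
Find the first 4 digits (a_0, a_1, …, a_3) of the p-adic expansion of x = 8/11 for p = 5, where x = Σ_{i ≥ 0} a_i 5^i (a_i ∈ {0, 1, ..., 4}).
(a_0, …, a_3) = (3, 0, 4, 1)

v_5(8/11) = 0 (numerator and denominator both coprime to 5), so x ∈ ℤ_5^×. Compute digits iteratively via a_i = x_i mod 5, x_{i+1} = (x_i − a_i)/5, with x_0 = x:
  x_0 = 8/11;  a_0 = 3;  x_1 = (x_0 − 3)/5 = -5/11
  x_1 = -5/11;  a_1 = 0;  x_2 = (x_1 − 0)/5 = -1/11
  x_2 = -1/11;  a_2 = 4;  x_3 = (x_2 − 4)/5 = -9/11
  x_3 = -9/11;  a_3 = 1;  x_4 = (x_3 − 1)/5 = -4/11
Digits: (3, 0, 4, 1).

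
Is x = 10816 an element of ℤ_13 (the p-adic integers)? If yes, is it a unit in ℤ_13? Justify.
x ∈ ℤ_13 but not a unit; v_13(x) = 2 > 0

ℤ_13 = {x ∈ ℚ_13 : v_13(x) ≥ 0} and ℤ_13^× = {x ∈ ℤ_13 : v_13(x) = 0}. Here v_13(10816) = v_13(num) − v_13(den) = 2; compare against these criteria.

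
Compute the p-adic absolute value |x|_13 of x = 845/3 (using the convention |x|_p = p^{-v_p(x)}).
|845/3|_13 = 1/169

Step 1 — compute v_13(x) by factoring powers of 13 out of the numerator and denominator: v_13(845/3) = 2. Step 2 — apply |x|_p = p^{-v_p(x)} = 13^{-2} = 1/169.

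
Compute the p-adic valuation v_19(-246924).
v_19(-246924) = 3

v_19(n) is the largest exponent k such that 19^k divides n. Factor out: -246924 = -19^3 · 36. (Sign doesn't affect v_p.) So v_19(-246924) = 3.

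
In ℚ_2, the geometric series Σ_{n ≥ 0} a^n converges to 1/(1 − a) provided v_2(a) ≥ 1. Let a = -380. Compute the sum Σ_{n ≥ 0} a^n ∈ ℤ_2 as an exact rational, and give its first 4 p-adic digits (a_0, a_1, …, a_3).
Σ a^n = 1/(1 − a) = 1/381;  first 4 digits = (1, 0, 1, 0)

v_2(a) = 2 ≥ 1, so the series converges in ℤ_2 to 1/(1 − a) = 1/(1 − (-380)) = 1/381. Expand this rational in ℤ_2: compute digits iteratively via d_i = x_i mod 2, x_{i+1} = (x_i − d_i)/2. The first 4 digits are (1, 0, 1, 0).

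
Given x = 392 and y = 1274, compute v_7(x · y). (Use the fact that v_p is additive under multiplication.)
v_7(499408) = 4

v_p(x) = 2 (factor: 392 = 7^2 · 8); v_p(y) = 2 (factor: 1274 = 7^2 · 26). Additivity: v_p(xy) = v_p(x) + v_p(y) = 2 + 2 = 4. (Direct check: xy = 499408 = 7^4 · (208).)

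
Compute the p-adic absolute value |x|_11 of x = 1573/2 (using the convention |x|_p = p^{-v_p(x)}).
|1573/2|_11 = 1/121

Step 1 — compute v_11(x) by factoring powers of 11 out of the numerator and denominator: v_11(1573/2) = 2. Step 2 — apply |x|_p = p^{-v_p(x)} = 11^{-2} = 1/121.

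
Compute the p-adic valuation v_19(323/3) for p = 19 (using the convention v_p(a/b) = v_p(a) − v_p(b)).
v_19(323/3) = 1

Factor powers of 19 from the numerator and denominator of the reduced fraction: 323 = 19^1 · 17 and 3 = 19^0 · 3. Apply v_p(a/b) = v_p(a) − v_p(b): v_19(323/3) = 1 − 0 = 1.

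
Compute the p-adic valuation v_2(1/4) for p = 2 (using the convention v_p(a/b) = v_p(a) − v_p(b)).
v_2(1/4) = -2

Factor powers of 2 from the numerator and denominator of the reduced fraction: 1 = 2^0 · 1 and 4 = 2^2 · 1. Apply v_p(a/b) = v_p(a) − v_p(b): v_2(1/4) = 0 − 2 = -2.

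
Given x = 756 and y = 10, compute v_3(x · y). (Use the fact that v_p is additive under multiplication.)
v_3(7560) = 3

v_p(x) = 3 (factor: 756 = 3^3 · 28); v_p(y) = 0 (factor: 10 = 3^0 · 10). Additivity: v_p(xy) = v_p(x) + v_p(y) = 3 + 0 = 3. (Direct check: xy = 7560 = 3^3 · (280).)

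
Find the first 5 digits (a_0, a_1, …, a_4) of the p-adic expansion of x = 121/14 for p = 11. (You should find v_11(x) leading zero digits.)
(a_0, …, a_4) = (0, 0, 4, 2, 10)

v_11(121/14) = 2, so a_0 = ... = a_1 = 0. Factor out: x = 11^2 · u with u = 1/14 a unit in ℤ_11. Expand u iteratively via a_{v+i} = u_i mod 11, u_{i+1} = (u_i − a_{v+i})/11:
  u_0 = 1/14;  a_2 = 4;  u_1 = (u_0 − 4)/11 = -5/14
  u_1 = -5/14;  a_3 = 2;  u_2 = (u_1 − 2)/11 = -3/14
  u_2 = -3/14;  a_4 = 10;  u_3 = (u_2 − 10)/11 = -13/14
Digits: (0, 0, 4, 2, 10).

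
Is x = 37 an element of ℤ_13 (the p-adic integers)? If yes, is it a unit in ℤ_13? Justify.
x ∈ ℤ_13^× (unit); v_13(x) = 0

ℤ_13 = {x ∈ ℚ_13 : v_13(x) ≥ 0} and ℤ_13^× = {x ∈ ℤ_13 : v_13(x) = 0}. Here v_13(37) = v_13(num) − v_13(den) = 0; compare against these criteria.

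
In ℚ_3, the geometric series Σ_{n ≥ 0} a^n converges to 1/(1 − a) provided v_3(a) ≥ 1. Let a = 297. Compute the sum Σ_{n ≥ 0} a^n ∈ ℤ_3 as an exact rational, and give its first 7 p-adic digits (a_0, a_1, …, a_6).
Σ a^n = 1/(1 − a) = -1/296;  first 7 digits = (1, 0, 0, 2, 0, 1, 1)

v_3(a) = 3 ≥ 1, so the series converges in ℤ_3 to 1/(1 − a) = 1/(1 − 297) = -1/296. Expand this rational in ℤ_3: compute digits iteratively via d_i = x_i mod 3, x_{i+1} = (x_i − d_i)/3. The first 7 digits are (1, 0, 0, 2, 0, 1, 1).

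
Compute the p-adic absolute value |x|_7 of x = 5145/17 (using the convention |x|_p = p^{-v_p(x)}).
|5145/17|_7 = 1/343

Step 1 — compute v_7(x) by factoring powers of 7 out of the numerator and denominator: v_7(5145/17) = 3. Step 2 — apply |x|_p = p^{-v_p(x)} = 7^{-3} = 1/343.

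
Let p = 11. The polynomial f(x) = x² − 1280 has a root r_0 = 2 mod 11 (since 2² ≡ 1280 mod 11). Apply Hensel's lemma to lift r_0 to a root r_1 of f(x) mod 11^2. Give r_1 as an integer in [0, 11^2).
r_1 = 79 (mod 121)

Hensel's recurrence: r_{i+1} = r_i − f(r_i)·(f′(r_i))^{-1} mod 11^{i+2}, with f′(x) = 2x. Iterate:
  r_0 = 2 (mod 11)
  r_1 = 79 (mod 121)
Final: r_1 = 79, and one checks f(r_1) ≡ 0 mod 11^2.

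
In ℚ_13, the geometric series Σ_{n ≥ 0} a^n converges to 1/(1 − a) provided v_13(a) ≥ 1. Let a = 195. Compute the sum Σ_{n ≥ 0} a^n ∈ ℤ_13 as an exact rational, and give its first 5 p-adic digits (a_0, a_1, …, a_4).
Σ a^n = 1/(1 − a) = -1/194;  first 5 digits = (1, 2, 5, 12, 3)

v_13(a) = 1 ≥ 1, so the series converges in ℤ_13 to 1/(1 − a) = 1/(1 − 195) = -1/194. Expand this rational in ℤ_13: compute digits iteratively via d_i = x_i mod 13, x_{i+1} = (x_i − d_i)/13. The first 5 digits are (1, 2, 5, 12, 3).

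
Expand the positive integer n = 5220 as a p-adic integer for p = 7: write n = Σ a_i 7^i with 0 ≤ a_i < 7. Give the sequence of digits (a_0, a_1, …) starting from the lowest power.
(a_0, a_1, …) = (5, 3, 1, 1, 2)

Repeated division by 7 gives the digits low-to-high: 5220 = 5 + 3·7^1 + 1·7^2 + 1·7^3 + 2·7^4. Digit sequence: (5, 3, 1, 1, 2).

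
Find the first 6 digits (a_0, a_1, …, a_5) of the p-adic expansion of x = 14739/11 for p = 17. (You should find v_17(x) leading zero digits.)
(a_0, …, a_5) = (0, 0, 0, 8, 15, 13)

v_17(14739/11) = 3, so a_0 = ... = a_2 = 0. Factor out: x = 17^3 · u with u = 3/11 a unit in ℤ_17. Expand u iteratively via a_{v+i} = u_i mod 17, u_{i+1} = (u_i − a_{v+i})/17:
  u_0 = 3/11;  a_3 = 8;  u_1 = (u_0 − 8)/17 = -5/11
  u_1 = -5/11;  a_4 = 15;  u_2 = (u_1 − 15)/17 = -10/11
  u_2 = -10/11;  a_5 = 13;  u_3 = (u_2 − 13)/17 = -9/11
Digits: (0, 0, 0, 8, 15, 13).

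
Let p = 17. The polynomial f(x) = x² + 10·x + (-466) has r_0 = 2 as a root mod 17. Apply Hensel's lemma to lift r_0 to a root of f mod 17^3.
r_2 = 3708 (mod 4913)

Hensel: r_{i+1} = r_i − f(r_i)·(f′(r_i))^{-1} mod 17^{i+2}, f′(x) = 2x + 10. Iterate:
  r_0 = 2 (mod 17)
  r_1 = 240 (mod 289)
  r_2 = 3708 (mod 4913)
Final: r = 3708 satisfies f(r) ≡ 0 mod 17^3.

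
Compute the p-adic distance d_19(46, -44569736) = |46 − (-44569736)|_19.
d_19(46, -44569736) = 1/2476099

Step 1 — x − y = 46 − (-44569736) = 44569782. Step 2 — v_19(44569782) = 5 (factor: 44569782 = (19^5 · 18); the sign does not affect v_p). Step 3 — |x − y|_19 = 19^{-5} = 1/2476099.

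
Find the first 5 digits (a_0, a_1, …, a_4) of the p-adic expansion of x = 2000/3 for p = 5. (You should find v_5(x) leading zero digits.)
(a_0, …, a_4) = (0, 0, 0, 2, 4)

v_5(2000/3) = 3, so a_0 = ... = a_2 = 0. Factor out: x = 5^3 · u with u = 16/3 a unit in ℤ_5. Expand u iteratively via a_{v+i} = u_i mod 5, u_{i+1} = (u_i − a_{v+i})/5:
  u_0 = 16/3;  a_3 = 2;  u_1 = (u_0 − 2)/5 = 2/3
  u_1 = 2/3;  a_4 = 4;  u_2 = (u_1 − 4)/5 = -2/3
Digits: (0, 0, 0, 2, 4).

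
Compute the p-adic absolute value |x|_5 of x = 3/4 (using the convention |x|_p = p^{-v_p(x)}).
|3/4|_5 = 1

Step 1 — compute v_5(x) by factoring powers of 5 out of the numerator and denominator: v_5(3/4) = 0. Step 2 — apply |x|_p = p^{-v_p(x)} = 5^{0} = 1.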